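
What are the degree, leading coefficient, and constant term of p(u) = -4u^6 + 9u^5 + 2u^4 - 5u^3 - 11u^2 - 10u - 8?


Highest power of u is 6, with coefficient -4. Constant term is -8.
Degree = 6, leading coefficient = -4, constant term = -8


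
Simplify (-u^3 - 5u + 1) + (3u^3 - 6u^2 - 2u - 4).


Align terms by degree and add:
  -u^3 - 5u + 1
+ 3u^3 - 6u^2 - 2u - 4
= 2u^3 - 6u^2 - 7u - 3


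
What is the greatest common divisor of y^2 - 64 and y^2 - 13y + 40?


Factor each:
  y^2 - 64 = (y - 8)(y + 8)
  y^2 - 13y + 40 = (y - 8)(y - 5)
Common monic factor: y - 8


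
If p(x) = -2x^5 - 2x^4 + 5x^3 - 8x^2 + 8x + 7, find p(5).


Using direct substitution:
  -2 * (5)^5 = -6250
  -2 * (5)^4 = -1250
  5 * (5)^3 = 625
  -8 * (5)^2 = -200
  8 * (5)^1 = 40
  constant: 7
Sum = -6250 - 1250 + 625 - 200 + 40 + 7 = -7028


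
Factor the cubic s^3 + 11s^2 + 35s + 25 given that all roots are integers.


Try integer roots (divisors of 25). s=-5: p(-5)=0.
Divide out (s + 5): quotient is s^2 + 6s + 5.
Factor the quadratic: (s + 1)(s + 5)
Result: (s + 5)(s + 1)(s + 5)


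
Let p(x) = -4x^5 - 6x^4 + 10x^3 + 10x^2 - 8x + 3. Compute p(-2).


Using direct substitution:
  -4 * (-2)^5 = 128
  -6 * (-2)^4 = -96
  10 * (-2)^3 = -80
  10 * (-2)^2 = 40
  -8 * (-2)^1 = 16
  constant: 3
Sum = 128 - 96 - 80 + 40 + 16 + 3 = 11


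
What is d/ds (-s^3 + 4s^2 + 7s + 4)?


Apply the power rule term by term:
  d/ds(-s^3) = -3s^2
  d/ds(4s^2) = 8s
  d/ds(7s) = 7
  d/ds(4) = 0
p'(s) = -3s^2 + 8s + 7


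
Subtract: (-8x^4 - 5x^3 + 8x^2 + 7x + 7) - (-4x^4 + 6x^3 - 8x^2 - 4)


Distribute the minus sign:
  (-8x^4 - 5x^3 + 8x^2 + 7x + 7)
- (-4x^4 + 6x^3 - 8x^2 - 4)
Negate second polynomial: 4x^4 - 6x^3 + 8x^2 + 4
Add: -4x^4 - 11x^3 + 16x^2 + 7x + 11


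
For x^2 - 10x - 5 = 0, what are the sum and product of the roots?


For ax^2+bx+c=0: sum = -b/a, product = c/a.
a=1, b=-10, c=-5
Sum = -(-10)/1 = 10
Product = (-5)/1 = -5


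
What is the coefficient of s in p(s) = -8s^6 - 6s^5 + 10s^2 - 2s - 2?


Read off the coefficient of s: -2


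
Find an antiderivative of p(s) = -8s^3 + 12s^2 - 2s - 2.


Reverse power rule on each term:
  ∫ -8s^3 ds = -2s^4
  ∫ 12s^2 ds = 4s^3
  ∫ -2s ds = -s^2
  ∫ -2 ds = -2s
F(s) = -2s^4 + 4s^3 - s^2 - 2s + C


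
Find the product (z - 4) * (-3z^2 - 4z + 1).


Distribute each term of the first polynomial:
  (z)(-3z^2 - 4z + 1) = -3z^3 - 4z^2 + z
  (-4)(-3z^2 - 4z + 1) = 12z^2 + 16z - 4
Sum: -3z^3 + 8z^2 + 17z - 4


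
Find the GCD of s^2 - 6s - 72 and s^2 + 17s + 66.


Factor each:
  s^2 - 6s - 72 = (s + 6)(s - 12)
  s^2 + 17s + 66 = (s + 6)(s + 11)
Common monic factor: s + 6


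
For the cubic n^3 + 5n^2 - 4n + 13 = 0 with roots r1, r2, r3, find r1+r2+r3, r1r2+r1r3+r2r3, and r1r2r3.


Monic cubic n^3+bn^2+cn+d=0: sum=-b, pairwise sum=c, product=-d.
b=5, c=-4, d=13
r1+r2+r3 = -5
r1r2+r1r3+r2r3 = -4
r1r2r3 = -13


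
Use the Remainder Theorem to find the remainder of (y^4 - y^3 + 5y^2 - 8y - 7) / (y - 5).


By the Remainder Theorem, the remainder equals p(5):
  1*(5)^4 = 625
  -1*(5)^3 = -125
  5*(5)^2 = 125
  -8*(5)^1 = -40
  constant: -7
Sum: 625 - 125 + 125 - 40 - 7 = 578


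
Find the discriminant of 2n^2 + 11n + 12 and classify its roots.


D = b^2 - 4ac = (11)^2 - 4(2)(12) = 121 - 96 = 25
Since D > 0: two distinct rational roots


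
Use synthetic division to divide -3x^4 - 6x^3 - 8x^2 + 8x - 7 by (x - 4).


Synthetic division with c = 4. Coefficients: -3, -6, -8, 8, -7
Bring down -3.
  -3 * 4 = -12; -12 - 6 = -18
  -18 * 4 = -72; -72 - 8 = -80
  -80 * 4 = -320; -320 + 8 = -312
  -312 * 4 = -1248; -1248 - 7 = -1255
Quotient: -3x^3 - 18x^2 - 80x - 312, Remainder: -1255


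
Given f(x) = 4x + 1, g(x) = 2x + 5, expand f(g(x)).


Substitute g(x) into f:
f(g(x)) = 4*(2x + 5) + 1
Expand and combine: 8x + 21


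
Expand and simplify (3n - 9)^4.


Expand (3n - 9)^4 by repeated multiplication:
  (3n - 9)^2 = 9n^2 - 54n + 81
  (3n - 9)^3 = 27n^3 - 243n^2 + 729n - 729
= 81n^4 - 972n^3 + 4374n^2 - 8748n + 6561


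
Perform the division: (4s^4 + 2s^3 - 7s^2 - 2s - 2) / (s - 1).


(4s^4 + 2s^3 - 7s^2 - 2s - 2) / (s - 1)
Step 1: 4s^3 * (s - 1) = 4s^4 - 4s^3; subtract.
Step 2: 6s^2 * (s - 1) = 6s^3 - 6s^2; subtract.
Step 3: -s * (s - 1) = -s^2 + s; subtract.
Step 4: -3 * (s - 1) = -3s + 3; subtract.
Quotient: 4s^3 + 6s^2 - s - 3, Remainder: -5


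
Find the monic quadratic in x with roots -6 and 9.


p(x) = (x + 6)(x - 9)
Expand: x^2 - 3x - 54


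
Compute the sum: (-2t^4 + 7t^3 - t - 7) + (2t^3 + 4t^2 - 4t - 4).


Align terms by degree and add:
  -2t^4 + 7t^3 - t - 7
+ 2t^3 + 4t^2 - 4t - 4
= -2t^4 + 9t^3 + 4t^2 - 5t - 11


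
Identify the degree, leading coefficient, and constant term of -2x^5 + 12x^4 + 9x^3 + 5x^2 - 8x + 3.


Highest power of x is 5, with coefficient -2. Constant term is 3.
Degree = 5, leading coefficient = -2, constant term = 3


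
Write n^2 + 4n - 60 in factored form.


Roots satisfy r1 + r2 = -b/a = -4 and r1*r2 = c/a = -60.
So r1 = 6, r2 = -10.
n^2 + 4n - 60 = (n - r1)(n - r2) = (n - 6)(n + 10)


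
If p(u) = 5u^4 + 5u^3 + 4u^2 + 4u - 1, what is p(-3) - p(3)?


p(-3) = 293
p(3) = 587
p(-3) - p(3) = 293 - 587 = -294


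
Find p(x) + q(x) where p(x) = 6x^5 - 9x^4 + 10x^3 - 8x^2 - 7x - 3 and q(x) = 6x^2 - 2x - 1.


Align terms by degree and add:
  6x^5 - 9x^4 + 10x^3 - 8x^2 - 7x - 3
+ 6x^2 - 2x - 1
= 6x^5 - 9x^4 + 10x^3 - 2x^2 - 9x - 4


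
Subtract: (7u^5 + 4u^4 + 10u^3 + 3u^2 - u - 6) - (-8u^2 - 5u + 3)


Distribute the minus sign:
  (7u^5 + 4u^4 + 10u^3 + 3u^2 - u - 6)
- (-8u^2 - 5u + 3)
Negate second polynomial: 8u^2 + 5u - 3
Add: 7u^5 + 4u^4 + 10u^3 + 11u^2 + 4u - 9


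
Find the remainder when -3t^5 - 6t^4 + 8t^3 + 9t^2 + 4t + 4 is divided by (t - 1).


By the Remainder Theorem, the remainder equals p(1):
  -3*(1)^5 = -3
  -6*(1)^4 = -6
  8*(1)^3 = 8
  9*(1)^2 = 9
  4*(1)^1 = 4
  constant: 4
Sum: -3 - 6 + 8 + 9 + 4 + 4 = 16


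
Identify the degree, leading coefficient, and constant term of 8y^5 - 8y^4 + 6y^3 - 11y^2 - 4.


Highest power of y is 5, with coefficient 8. Constant term is -4.
Degree = 5, leading coefficient = 8, constant term = -4


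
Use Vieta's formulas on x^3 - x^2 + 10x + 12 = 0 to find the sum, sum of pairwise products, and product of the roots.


Monic cubic x^3+bx^2+cx+d=0: sum=-b, pairwise sum=c, product=-d.
b=-1, c=10, d=12
r1+r2+r3 = 1
r1r2+r1r3+r2r3 = 10
r1r2r3 = -12


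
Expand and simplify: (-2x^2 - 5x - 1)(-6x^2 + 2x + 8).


Distribute each term of the first polynomial:
  (-2x^2)(-6x^2 + 2x + 8) = 12x^4 - 4x^3 - 16x^2
  (-5x)(-6x^2 + 2x + 8) = 30x^3 - 10x^2 - 40x
  (-1)(-6x^2 + 2x + 8) = 6x^2 - 2x - 8
Sum: 12x^4 + 26x^3 - 20x^2 - 42x - 8


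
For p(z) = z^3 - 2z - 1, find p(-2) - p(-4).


p(-2) = -5
p(-4) = -57
p(-2) - p(-4) = -5 + 57 = 52


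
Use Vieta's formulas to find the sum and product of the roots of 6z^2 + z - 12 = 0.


For az^2+bz+c=0: sum = -b/a, product = c/a.
a=6, b=1, c=-12
Sum = -(1)/6 = -1/6
Product = (-12)/6 = -2


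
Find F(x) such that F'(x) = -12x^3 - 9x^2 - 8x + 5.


Reverse power rule on each term:
  ∫ -12x^3 dx = -3x^4
  ∫ -9x^2 dx = -3x^3
  ∫ -8x dx = -4x^2
  ∫ 5 dx = 5x
F(x) = -3x^4 - 3x^3 - 4x^2 + 5x + C


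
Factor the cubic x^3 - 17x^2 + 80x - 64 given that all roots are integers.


Try integer roots (divisors of -64). x=8: p(8)=0.
Divide out (x - 8): quotient is x^2 - 9x + 8.
Factor the quadratic: (x - 8)(x - 1)
Result: (x - 8)(x - 8)(x - 1)


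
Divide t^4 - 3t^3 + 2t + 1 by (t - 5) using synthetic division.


Synthetic division with c = 5. Coefficients: 1, -3, 0, 2, 1
Bring down 1.
  1 * 5 = 5; 5 - 3 = 2
  2 * 5 = 10; 10 + 0 = 10
  10 * 5 = 50; 50 + 2 = 52
  52 * 5 = 260; 260 + 1 = 261
Quotient: t^3 + 2t^2 + 10t + 52, Remainder: 261


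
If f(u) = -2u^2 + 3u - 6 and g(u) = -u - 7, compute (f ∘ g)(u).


Substitute g(u) into f:
f(g(u)) = -2*(-u - 7)^2 + 3*(-u - 7) + (-6)
(-u - 7)^2 = u^2 + 14u + 49
Expand and combine: -2u^2 - 31u - 125


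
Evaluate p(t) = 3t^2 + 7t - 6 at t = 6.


Using direct substitution:
  3 * (6)^2 = 108
  7 * (6)^1 = 42
  constant: -6
Sum = 108 + 42 - 6 = 144


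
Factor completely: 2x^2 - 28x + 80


Roots satisfy r1 + r2 = -b/a = 14 and r1*r2 = c/a = 40.
So r1 = 4, r2 = 10.
2x^2 - 28x + 80 = 2(x - r1)(x - r2) = 2(x - 4)(x - 10)


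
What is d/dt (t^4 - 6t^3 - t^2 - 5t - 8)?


Apply the power rule term by term:
  d/dt(t^4) = 4t^3
  d/dt(-6t^3) = -18t^2
  d/dt(-t^2) = -2t
  d/dt(-5t) = -5
  d/dt(-8) = 0
p'(t) = 4t^3 - 18t^2 - 2t - 5


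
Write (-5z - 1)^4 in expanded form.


Expand (-5z - 1)^4 by repeated multiplication:
  (-5z - 1)^2 = 25z^2 + 10z + 1
  (-5z - 1)^3 = -125z^3 - 75z^2 - 15z - 1
= 625z^4 + 500z^3 + 150z^2 + 20z + 1


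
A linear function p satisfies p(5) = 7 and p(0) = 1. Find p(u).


p(u) = mu + b. Using p(5)=7, p(0)=1:
m = (7 - 1)/(5) = 6/5 = 6/5
b = 7 - m*(5) = 7 - 6 = 1
p(u) = (6/5)u + 1


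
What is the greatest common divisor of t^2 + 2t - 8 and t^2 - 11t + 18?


Factor each:
  t^2 + 2t - 8 = (t - 2)(t + 4)
  t^2 - 11t + 18 = (t - 2)(t - 9)
Common monic factor: t - 2


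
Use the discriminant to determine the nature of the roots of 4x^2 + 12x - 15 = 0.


D = b^2 - 4ac = (12)^2 - 4(4)(-15) = 144 + 240 = 384
Since D > 0: two distinct irrational roots


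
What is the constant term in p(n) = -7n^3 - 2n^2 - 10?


Read off the constant term: -10


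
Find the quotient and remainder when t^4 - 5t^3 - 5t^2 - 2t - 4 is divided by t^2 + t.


(t^4 - 5t^3 - 5t^2 - 2t - 4) / (t^2 + t)
Step 1: t^2 * (t^2 + t) = t^4 + t^3; subtract.
Step 2: -6t * (t^2 + t) = -6t^3 - 6t^2; subtract.
Step 3: 1 * (t^2 + t) = t^2 + t; subtract.
Quotient: t^2 - 6t + 1, Remainder: -3t - 4


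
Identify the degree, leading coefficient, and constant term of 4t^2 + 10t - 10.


Highest power of t is 2, with coefficient 4. Constant term is -10.
Degree = 2, leading coefficient = 4, constant term = -10


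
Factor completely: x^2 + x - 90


Roots satisfy r1 + r2 = -b/a = -1 and r1*r2 = c/a = -90.
So r1 = 9, r2 = -10.
x^2 + x - 90 = (x - r1)(x - r2) = (x - 9)(x + 10)


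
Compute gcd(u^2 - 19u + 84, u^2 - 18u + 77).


Factor each:
  u^2 - 19u + 84 = (u - 7)(u - 12)
  u^2 - 18u + 77 = (u - 7)(u - 11)
Common monic factor: u - 7


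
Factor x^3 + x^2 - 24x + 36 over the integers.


Try integer roots (divisors of 36). x=-6: p(-6)=0.
Divide out (x + 6): quotient is x^2 - 5x + 6.
Factor the quadratic: (x - 2)(x - 3)
Result: (x + 6)(x - 2)(x - 3)


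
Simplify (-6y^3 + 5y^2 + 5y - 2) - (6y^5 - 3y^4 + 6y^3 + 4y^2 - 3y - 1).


Distribute the minus sign:
  (-6y^3 + 5y^2 + 5y - 2)
- (6y^5 - 3y^4 + 6y^3 + 4y^2 - 3y - 1)
Negate second polynomial: -6y^5 + 3y^4 - 6y^3 - 4y^2 + 3y + 1
Add: -6y^5 + 3y^4 - 12y^3 + y^2 + 8y - 1


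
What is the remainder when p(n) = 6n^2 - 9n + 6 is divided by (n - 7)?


By the Remainder Theorem, the remainder equals p(7):
  6*(7)^2 = 294
  -9*(7)^1 = -63
  constant: 6
Sum: 294 - 63 + 6 = 237


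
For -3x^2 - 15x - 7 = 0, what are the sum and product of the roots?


For ax^2+bx+c=0: sum = -b/a, product = c/a.
a=-3, b=-15, c=-7
Sum = -(-15)/-3 = -5
Product = (-7)/-3 = 7/3


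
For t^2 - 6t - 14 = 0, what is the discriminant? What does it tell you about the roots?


D = b^2 - 4ac = (-6)^2 - 4(1)(-14) = 36 + 56 = 92
Since D > 0: two distinct irrational roots


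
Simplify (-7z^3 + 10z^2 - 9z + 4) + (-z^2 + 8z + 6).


Align terms by degree and add:
  -7z^3 + 10z^2 - 9z + 4
  -z^2 + 8z + 6
= -7z^3 + 9z^2 - z + 10


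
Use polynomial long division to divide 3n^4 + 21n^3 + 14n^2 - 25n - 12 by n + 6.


(3n^4 + 21n^3 + 14n^2 - 25n - 12) / (n + 6)
Step 1: 3n^3 * (n + 6) = 3n^4 + 18n^3; subtract.
Step 2: 3n^2 * (n + 6) = 3n^3 + 18n^2; subtract.
Step 3: -4n * (n + 6) = -4n^2 - 24n; subtract.
Step 4: -1 * (n + 6) = -n - 6; subtract.
Quotient: 3n^3 + 3n^2 - 4n - 1, Remainder: -6


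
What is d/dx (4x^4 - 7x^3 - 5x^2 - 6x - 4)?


Apply the power rule term by term:
  d/dx(4x^4) = 16x^3
  d/dx(-7x^3) = -21x^2
  d/dx(-5x^2) = -10x
  d/dx(-6x) = -6
  d/dx(-4) = 0
p'(x) = 16x^3 - 21x^2 - 10x - 6


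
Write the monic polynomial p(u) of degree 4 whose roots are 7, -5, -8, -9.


p(u) = (u - 7)(u + 5)(u + 8)(u + 9)
Expand: u^4 + 15u^3 + 3u^2 - 739u - 2520


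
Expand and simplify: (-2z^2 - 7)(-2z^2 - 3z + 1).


Distribute each term of the first polynomial:
  (-2z^2)(-2z^2 - 3z + 1) = 4z^4 + 6z^3 - 2z^2
  (-7)(-2z^2 - 3z + 1) = 14z^2 + 21z - 7
Sum: 4z^4 + 6z^3 + 12z^2 + 21z - 7


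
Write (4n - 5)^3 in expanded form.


Expand (4n - 5)^3 by repeated multiplication:
  (4n - 5)^2 = 16n^2 - 40n + 25
= 64n^3 - 240n^2 + 300n - 125


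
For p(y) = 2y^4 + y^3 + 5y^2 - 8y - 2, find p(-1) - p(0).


p(-1) = 12
p(0) = -2
p(-1) - p(0) = 12 + 2 = 14


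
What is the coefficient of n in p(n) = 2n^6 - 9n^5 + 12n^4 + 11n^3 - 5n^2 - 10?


Read off the coefficient of n: 0


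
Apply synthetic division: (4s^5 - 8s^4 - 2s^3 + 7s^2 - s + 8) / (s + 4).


Synthetic division with c = -4. Coefficients: 4, -8, -2, 7, -1, 8
Bring down 4.
  4 * -4 = -16; -16 - 8 = -24
  -24 * -4 = 96; 96 - 2 = 94
  94 * -4 = -376; -376 + 7 = -369
  -369 * -4 = 1476; 1476 - 1 = 1475
  1475 * -4 = -5900; -5900 + 8 = -5892
Quotient: 4s^4 - 24s^3 + 94s^2 - 369s + 1475, Remainder: -5892


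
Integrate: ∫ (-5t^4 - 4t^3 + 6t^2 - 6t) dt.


Reverse power rule on each term:
  ∫ -5t^4 dt = -t^5
  ∫ -4t^3 dt = -t^4
  ∫ 6t^2 dt = 2t^3
  ∫ -6t dt = -3t^2
F(t) = -t^5 - t^4 + 2t^3 - 3t^2 + C


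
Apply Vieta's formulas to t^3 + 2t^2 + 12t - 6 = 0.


Monic cubic t^3+bt^2+ct+d=0: sum=-b, pairwise sum=c, product=-d.
b=2, c=12, d=-6
r1+r2+r3 = -2
r1r2+r1r3+r2r3 = 12
r1r2r3 = 6


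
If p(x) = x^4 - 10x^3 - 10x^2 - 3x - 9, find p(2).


Using direct substitution:
  1 * (2)^4 = 16
  -10 * (2)^3 = -80
  -10 * (2)^2 = -40
  -3 * (2)^1 = -6
  constant: -9
Sum = 16 - 80 - 40 - 6 - 9 = -119


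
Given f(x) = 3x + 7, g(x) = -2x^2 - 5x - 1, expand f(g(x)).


Substitute g(x) into f:
f(g(x)) = 3*(-2x^2 - 5x - 1) + 7
Expand and combine: -6x^2 - 15x + 4


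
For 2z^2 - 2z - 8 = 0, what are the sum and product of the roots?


For az^2+bz+c=0: sum = -b/a, product = c/a.
a=2, b=-2, c=-8
Sum = -(-2)/2 = 1
Product = (-8)/2 = -4


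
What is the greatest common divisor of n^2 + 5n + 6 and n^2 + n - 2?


Factor each:
  n^2 + 5n + 6 = (n + 2)(n + 3)
  n^2 + n - 2 = (n + 2)(n - 1)
Common monic factor: n + 2


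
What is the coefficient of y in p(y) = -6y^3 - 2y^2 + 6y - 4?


Read off the coefficient of y: 6


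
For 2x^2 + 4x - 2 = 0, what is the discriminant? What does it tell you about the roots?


D = b^2 - 4ac = (4)^2 - 4(2)(-2) = 16 + 16 = 32
Since D > 0: two distinct irrational roots


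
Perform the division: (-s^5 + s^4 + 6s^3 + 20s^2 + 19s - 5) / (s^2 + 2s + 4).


(-s^5 + s^4 + 6s^3 + 20s^2 + 19s - 5) / (s^2 + 2s + 4)
Step 1: -s^3 * (s^2 + 2s + 4) = -s^5 - 2s^4 - 4s^3; subtract.
Step 2: 3s^2 * (s^2 + 2s + 4) = 3s^4 + 6s^3 + 12s^2; subtract.
Step 3: 4s * (s^2 + 2s + 4) = 4s^3 + 8s^2 + 16s; subtract.
Step 4: 0 * (s^2 + 2s + 4) = 0; subtract.
Quotient: -s^3 + 3s^2 + 4s, Remainder: 3s - 5


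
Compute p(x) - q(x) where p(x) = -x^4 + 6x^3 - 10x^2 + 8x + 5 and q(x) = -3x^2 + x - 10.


Distribute the minus sign:
  (-x^4 + 6x^3 - 10x^2 + 8x + 5)
- (-3x^2 + x - 10)
Negate second polynomial: 3x^2 - x + 10
Add: -x^4 + 6x^3 - 7x^2 + 7x + 15


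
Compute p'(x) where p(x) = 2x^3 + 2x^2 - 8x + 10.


Apply the power rule term by term:
  d/dx(2x^3) = 6x^2
  d/dx(2x^2) = 4x
  d/dx(-8x) = -8
  d/dx(10) = 0
p'(x) = 6x^2 + 4x - 8


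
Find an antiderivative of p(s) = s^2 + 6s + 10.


Reverse power rule on each term:
  ∫ s^2 ds = (1/3)s^3
  ∫ 6s ds = 3s^2
  ∫ 10 ds = 10s
F(s) = (1/3)s^3 + 3s^2 + 10s + C


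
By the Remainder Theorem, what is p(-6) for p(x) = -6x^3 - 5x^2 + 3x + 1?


By the Remainder Theorem, the remainder equals p(-6):
  -6*(-6)^3 = 1296
  -5*(-6)^2 = -180
  3*(-6)^1 = -18
  constant: 1
Sum: 1296 - 180 - 18 + 1 = 1099


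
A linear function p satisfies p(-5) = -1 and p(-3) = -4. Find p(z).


p(z) = mz + b. Using p(-5)=-1, p(-3)=-4:
m = (-1 + 4)/(-5 + 3) = 3/-2 = -3/2
b = -1 - m*(-5) = -1 - 15/2 = -17/2
p(z) = -(3/2)z - (17/2)


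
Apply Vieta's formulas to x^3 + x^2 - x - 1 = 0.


Monic cubic x^3+bx^2+cx+d=0: sum=-b, pairwise sum=c, product=-d.
b=1, c=-1, d=-1
r1+r2+r3 = -1
r1r2+r1r3+r2r3 = -1
r1r2r3 = 1


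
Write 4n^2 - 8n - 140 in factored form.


Roots satisfy r1 + r2 = -b/a = 2 and r1*r2 = c/a = -35.
So r1 = 7, r2 = -5.
4n^2 - 8n - 140 = 4(n - r1)(n - r2) = 4(n - 7)(n + 5)


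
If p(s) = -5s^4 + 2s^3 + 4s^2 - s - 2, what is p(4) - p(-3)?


p(4) = -1094
p(-3) = -422
p(4) - p(-3) = -1094 + 422 = -672


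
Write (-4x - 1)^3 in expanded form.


Expand (-4x - 1)^3 by repeated multiplication:
  (-4x - 1)^2 = 16x^2 + 8x + 1
= -64x^3 - 48x^2 - 12x - 1


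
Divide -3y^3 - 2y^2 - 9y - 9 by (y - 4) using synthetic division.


Synthetic division with c = 4. Coefficients: -3, -2, -9, -9
Bring down -3.
  -3 * 4 = -12; -12 - 2 = -14
  -14 * 4 = -56; -56 - 9 = -65
  -65 * 4 = -260; -260 - 9 = -269
Quotient: -3y^2 - 14y - 65, Remainder: -269


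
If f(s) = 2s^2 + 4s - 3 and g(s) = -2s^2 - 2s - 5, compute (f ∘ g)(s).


Substitute g(s) into f:
f(g(s)) = 2*(-2s^2 - 2s - 5)^2 + 4*(-2s^2 - 2s - 5) + (-3)
(-2s^2 - 2s - 5)^2 = 4s^4 + 8s^3 + 24s^2 + 20s + 25
Expand and combine: 8s^4 + 16s^3 + 40s^2 + 32s + 27


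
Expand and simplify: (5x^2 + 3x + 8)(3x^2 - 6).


Distribute each term of the first polynomial:
  (5x^2)(3x^2 - 6) = 15x^4 - 30x^2
  (3x)(3x^2 - 6) = 9x^3 - 18x
  (8)(3x^2 - 6) = 24x^2 - 48
Sum: 15x^4 + 9x^3 - 6x^2 - 18x - 48


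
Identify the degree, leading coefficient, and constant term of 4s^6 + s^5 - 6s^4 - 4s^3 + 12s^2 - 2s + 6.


Highest power of s is 6, with coefficient 4. Constant term is 6.
Degree = 6, leading coefficient = 4, constant term = 6


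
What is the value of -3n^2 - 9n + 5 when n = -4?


Using direct substitution:
  -3 * (-4)^2 = -48
  -9 * (-4)^1 = 36
  constant: 5
Sum = -48 + 36 + 5 = -7


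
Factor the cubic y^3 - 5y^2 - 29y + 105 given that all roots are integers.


Try integer roots (divisors of 105). y=7: p(7)=0.
Divide out (y - 7): quotient is y^2 + 2y - 15.
Factor the quadratic: (y - 3)(y + 5)
Result: (y - 7)(y - 3)(y + 5)


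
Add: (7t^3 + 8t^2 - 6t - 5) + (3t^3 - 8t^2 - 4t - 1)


Align terms by degree and add:
  7t^3 + 8t^2 - 6t - 5
+ 3t^3 - 8t^2 - 4t - 1
= 10t^3 - 10t - 6


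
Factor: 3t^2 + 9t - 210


Roots satisfy r1 + r2 = -b/a = -3 and r1*r2 = c/a = -70.
So r1 = 7, r2 = -10.
3t^2 + 9t - 210 = 3(t - r1)(t - r2) = 3(t - 7)(t + 10)


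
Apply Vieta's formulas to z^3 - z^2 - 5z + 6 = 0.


Monic cubic z^3+bz^2+cz+d=0: sum=-b, pairwise sum=c, product=-d.
b=-1, c=-5, d=6
r1+r2+r3 = 1
r1r2+r1r3+r2r3 = -5
r1r2r3 = -6


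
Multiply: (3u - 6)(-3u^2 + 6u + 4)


Distribute each term of the first polynomial:
  (3u)(-3u^2 + 6u + 4) = -9u^3 + 18u^2 + 12u
  (-6)(-3u^2 + 6u + 4) = 18u^2 - 36u - 24
Sum: -9u^3 + 36u^2 - 24u - 24


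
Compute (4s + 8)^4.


Expand (4s + 8)^4 by repeated multiplication:
  (4s + 8)^2 = 16s^2 + 64s + 64
  (4s + 8)^3 = 64s^3 + 384s^2 + 768s + 512
= 256s^4 + 2048s^3 + 6144s^2 + 8192s + 4096


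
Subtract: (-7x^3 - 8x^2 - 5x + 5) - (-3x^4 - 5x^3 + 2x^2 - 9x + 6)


Distribute the minus sign:
  (-7x^3 - 8x^2 - 5x + 5)
- (-3x^4 - 5x^3 + 2x^2 - 9x + 6)
Negate second polynomial: 3x^4 + 5x^3 - 2x^2 + 9x - 6
Add: 3x^4 - 2x^3 - 10x^2 + 4x - 1


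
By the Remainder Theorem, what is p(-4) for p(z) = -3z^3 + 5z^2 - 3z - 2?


By the Remainder Theorem, the remainder equals p(-4):
  -3*(-4)^3 = 192
  5*(-4)^2 = 80
  -3*(-4)^1 = 12
  constant: -2
Sum: 192 + 80 + 12 - 2 = 282


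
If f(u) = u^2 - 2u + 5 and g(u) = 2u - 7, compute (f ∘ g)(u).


Substitute g(u) into f:
f(g(u)) = 1*(2u - 7)^2 + (-2)*(2u - 7) + 5
(2u - 7)^2 = 4u^2 - 28u + 49
Expand and combine: 4u^2 - 32u + 68


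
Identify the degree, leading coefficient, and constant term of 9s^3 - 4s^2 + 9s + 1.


Highest power of s is 3, with coefficient 9. Constant term is 1.
Degree = 3, leading coefficient = 9, constant term = 1


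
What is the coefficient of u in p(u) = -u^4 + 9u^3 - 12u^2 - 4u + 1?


Read off the coefficient of u: -4


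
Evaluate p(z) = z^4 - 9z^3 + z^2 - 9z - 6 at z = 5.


Using direct substitution:
  1 * (5)^4 = 625
  -9 * (5)^3 = -1125
  1 * (5)^2 = 25
  -9 * (5)^1 = -45
  constant: -6
Sum = 625 - 1125 + 25 - 45 - 6 = -526


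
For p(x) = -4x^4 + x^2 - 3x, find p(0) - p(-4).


p(0) = 0
p(-4) = -996
p(0) - p(-4) = 0 + 996 = 996


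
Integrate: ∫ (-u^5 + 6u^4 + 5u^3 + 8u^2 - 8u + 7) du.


Reverse power rule on each term:
  ∫ -u^5 du = -(1/6)u^6
  ∫ 6u^4 du = (6/5)u^5
  ∫ 5u^3 du = (5/4)u^4
  ∫ 8u^2 du = (8/3)u^3
  ∫ -8u du = -4u^2
  ∫ 7 du = 7u
F(u) = -(1/6)u^6 + (6/5)u^5 + (5/4)u^4 + (8/3)u^3 - 4u^2 + 7u + C


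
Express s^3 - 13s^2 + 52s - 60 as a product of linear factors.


Try integer roots (divisors of -60). s=2: p(2)=0.
Divide out (s - 2): quotient is s^2 - 11s + 30.
Factor the quadratic: (s - 6)(s - 5)
Result: (s - 2)(s - 6)(s - 5)


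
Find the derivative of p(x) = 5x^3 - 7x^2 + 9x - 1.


Apply the power rule term by term:
  d/dx(5x^3) = 15x^2
  d/dx(-7x^2) = -14x
  d/dx(9x) = 9
  d/dx(-1) = 0
p'(x) = 15x^2 - 14x + 9


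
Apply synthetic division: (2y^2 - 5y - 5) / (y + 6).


Synthetic division with c = -6. Coefficients: 2, -5, -5
Bring down 2.
  2 * -6 = -12; -12 - 5 = -17
  -17 * -6 = 102; 102 - 5 = 97
Quotient: 2y - 17, Remainder: 97


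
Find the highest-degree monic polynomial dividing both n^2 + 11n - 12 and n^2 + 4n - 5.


Factor each:
  n^2 + 11n - 12 = (n - 1)(n + 12)
  n^2 + 4n - 5 = (n - 1)(n + 5)
Common monic factor: n - 1


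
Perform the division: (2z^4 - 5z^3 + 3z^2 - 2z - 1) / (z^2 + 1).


(2z^4 - 5z^3 + 3z^2 - 2z - 1) / (z^2 + 1)
Step 1: 2z^2 * (z^2 + 1) = 2z^4 + 2z^2; subtract.
Step 2: -5z * (z^2 + 1) = -5z^3 - 5z; subtract.
Step 3: 1 * (z^2 + 1) = z^2 + 1; subtract.
Quotient: 2z^2 - 5z + 1, Remainder: 3z - 2


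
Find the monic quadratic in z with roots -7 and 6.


p(z) = (z + 7)(z - 6)
Expand: z^2 + z - 42


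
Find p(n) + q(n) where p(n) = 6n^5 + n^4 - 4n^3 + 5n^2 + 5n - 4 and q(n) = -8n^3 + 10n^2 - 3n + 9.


Align terms by degree and add:
  6n^5 + n^4 - 4n^3 + 5n^2 + 5n - 4
  -8n^3 + 10n^2 - 3n + 9
= 6n^5 + n^4 - 12n^3 + 15n^2 + 2n + 5


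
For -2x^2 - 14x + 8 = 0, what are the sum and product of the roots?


For ax^2+bx+c=0: sum = -b/a, product = c/a.
a=-2, b=-14, c=8
Sum = -(-14)/-2 = -7
Product = (8)/-2 = -4


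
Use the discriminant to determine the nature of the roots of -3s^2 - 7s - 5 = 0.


D = b^2 - 4ac = (-7)^2 - 4(-3)(-5) = 49 - 60 = -11
Since D < 0: two complex conjugate roots (no real roots)


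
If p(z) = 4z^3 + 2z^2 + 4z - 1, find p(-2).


Using direct substitution:
  4 * (-2)^3 = -32
  2 * (-2)^2 = 8
  4 * (-2)^1 = -8
  constant: -1
Sum = -32 + 8 - 8 - 1 = -33


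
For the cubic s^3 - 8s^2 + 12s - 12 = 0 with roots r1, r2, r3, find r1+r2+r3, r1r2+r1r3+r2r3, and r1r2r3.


Monic cubic s^3+bs^2+cs+d=0: sum=-b, pairwise sum=c, product=-d.
b=-8, c=12, d=-12
r1+r2+r3 = 8
r1r2+r1r3+r2r3 = 12
r1r2r3 = 12


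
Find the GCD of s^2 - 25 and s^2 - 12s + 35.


Factor each:
  s^2 - 25 = (s - 5)(s + 5)
  s^2 - 12s + 35 = (s - 5)(s - 7)
Common monic factor: s - 5


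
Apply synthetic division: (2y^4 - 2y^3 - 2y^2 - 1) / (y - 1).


Synthetic division with c = 1. Coefficients: 2, -2, -2, 0, -1
Bring down 2.
  2 * 1 = 2; 2 - 2 = 0
  0 * 1 = 0; 0 - 2 = -2
  -2 * 1 = -2; -2 + 0 = -2
  -2 * 1 = -2; -2 - 1 = -3
Quotient: 2y^3 - 2y - 2, Remainder: -3


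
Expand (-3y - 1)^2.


Expand (-3y - 1)^2 by repeated multiplication:
= 9y^2 + 6y + 1


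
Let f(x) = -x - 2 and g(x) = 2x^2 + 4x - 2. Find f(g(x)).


Substitute g(x) into f:
f(g(x)) = -1*(2x^2 + 4x - 2) + (-2)
Expand and combine: -2x^2 - 4x


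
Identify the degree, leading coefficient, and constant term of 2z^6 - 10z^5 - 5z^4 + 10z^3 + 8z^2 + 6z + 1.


Highest power of z is 6, with coefficient 2. Constant term is 1.
Degree = 6, leading coefficient = 2, constant term = 1


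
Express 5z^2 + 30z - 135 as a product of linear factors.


Roots satisfy r1 + r2 = -b/a = -6 and r1*r2 = c/a = -27.
So r1 = -9, r2 = 3.
5z^2 + 30z - 135 = 5(z - r1)(z - r2) = 5(z + 9)(z - 3)


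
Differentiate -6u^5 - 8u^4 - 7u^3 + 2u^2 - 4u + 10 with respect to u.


Apply the power rule term by term:
  d/du(-6u^5) = -30u^4
  d/du(-8u^4) = -32u^3
  d/du(-7u^3) = -21u^2
  d/du(2u^2) = 4u
  d/du(-4u) = -4
  d/du(10) = 0
p'(u) = -30u^4 - 32u^3 - 21u^2 + 4u - 4


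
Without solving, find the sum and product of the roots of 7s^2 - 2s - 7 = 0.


For as^2+bs+c=0: sum = -b/a, product = c/a.
a=7, b=-2, c=-7
Sum = -(-2)/7 = 2/7
Product = (-7)/7 = -1


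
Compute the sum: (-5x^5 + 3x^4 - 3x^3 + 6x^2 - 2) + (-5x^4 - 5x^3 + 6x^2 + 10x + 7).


Align terms by degree and add:
  -5x^5 + 3x^4 - 3x^3 + 6x^2 - 2
  -5x^4 - 5x^3 + 6x^2 + 10x + 7
= -5x^5 - 2x^4 - 8x^3 + 12x^2 + 10x + 5


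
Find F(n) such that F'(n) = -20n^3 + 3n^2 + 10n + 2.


Reverse power rule on each term:
  ∫ -20n^3 dn = -5n^4
  ∫ 3n^2 dn = n^3
  ∫ 10n dn = 5n^2
  ∫ 2 dn = 2n
F(n) = -5n^4 + n^3 + 5n^2 + 2n + C


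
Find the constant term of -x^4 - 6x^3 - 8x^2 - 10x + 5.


Read off the constant term: 5


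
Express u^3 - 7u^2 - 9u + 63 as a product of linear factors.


Try integer roots (divisors of 63). u=3: p(3)=0.
Divide out (u - 3): quotient is u^2 - 4u - 21.
Factor the quadratic: (u + 3)(u - 7)
Result: (u - 3)(u + 3)(u - 7)


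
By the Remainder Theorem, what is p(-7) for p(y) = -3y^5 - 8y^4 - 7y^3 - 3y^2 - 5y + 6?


By the Remainder Theorem, the remainder equals p(-7):
  -3*(-7)^5 = 50421
  -8*(-7)^4 = -19208
  -7*(-7)^3 = 2401
  -3*(-7)^2 = -147
  -5*(-7)^1 = 35
  constant: 6
Sum: 50421 - 19208 + 2401 - 147 + 35 + 6 = 33508


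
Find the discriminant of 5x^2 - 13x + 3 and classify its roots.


D = b^2 - 4ac = (-13)^2 - 4(5)(3) = 169 - 60 = 109
Since D > 0: two distinct irrational roots


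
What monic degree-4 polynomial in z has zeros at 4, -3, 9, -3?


p(z) = (z - 4)(z + 3)(z - 9)(z + 3)
Expand: z^4 - 7z^3 - 33z^2 + 99z + 324


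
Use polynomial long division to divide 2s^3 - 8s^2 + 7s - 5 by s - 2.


(2s^3 - 8s^2 + 7s - 5) / (s - 2)
Step 1: 2s^2 * (s - 2) = 2s^3 - 4s^2; subtract.
Step 2: -4s * (s - 2) = -4s^2 + 8s; subtract.
Step 3: -1 * (s - 2) = -s + 2; subtract.
Quotient: 2s^2 - 4s - 1, Remainder: -7


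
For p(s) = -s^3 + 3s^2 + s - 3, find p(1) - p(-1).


p(1) = 0
p(-1) = 0
p(1) - p(-1) = 0 = 0


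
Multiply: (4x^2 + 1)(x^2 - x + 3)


Distribute each term of the first polynomial:
  (4x^2)(x^2 - x + 3) = 4x^4 - 4x^3 + 12x^2
  (1)(x^2 - x + 3) = x^2 - x + 3
Sum: 4x^4 - 4x^3 + 13x^2 - x + 3


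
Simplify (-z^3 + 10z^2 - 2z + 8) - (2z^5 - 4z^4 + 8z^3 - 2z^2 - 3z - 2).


Distribute the minus sign:
  (-z^3 + 10z^2 - 2z + 8)
- (2z^5 - 4z^4 + 8z^3 - 2z^2 - 3z - 2)
Negate second polynomial: -2z^5 + 4z^4 - 8z^3 + 2z^2 + 3z + 2
Add: -2z^5 + 4z^4 - 9z^3 + 12z^2 + z + 10


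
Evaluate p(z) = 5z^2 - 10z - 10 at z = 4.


Using direct substitution:
  5 * (4)^2 = 80
  -10 * (4)^1 = -40
  constant: -10
Sum = 80 - 40 - 10 = 30


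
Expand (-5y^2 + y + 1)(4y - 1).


Distribute each term of the first polynomial:
  (-5y^2)(4y - 1) = -20y^3 + 5y^2
  (y)(4y - 1) = 4y^2 - y
  (1)(4y - 1) = 4y - 1
Sum: -20y^3 + 9y^2 + 3y - 1


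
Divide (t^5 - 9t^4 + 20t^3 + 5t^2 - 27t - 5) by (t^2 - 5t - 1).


(t^5 - 9t^4 + 20t^3 + 5t^2 - 27t - 5) / (t^2 - 5t - 1)
Step 1: t^3 * (t^2 - 5t - 1) = t^5 - 5t^4 - t^3; subtract.
Step 2: -4t^2 * (t^2 - 5t - 1) = -4t^4 + 20t^3 + 4t^2; subtract.
Step 3: t * (t^2 - 5t - 1) = t^3 - 5t^2 - t; subtract.
Step 4: 6 * (t^2 - 5t - 1) = 6t^2 - 30t - 6; subtract.
Quotient: t^3 - 4t^2 + t + 6, Remainder: 4t + 1


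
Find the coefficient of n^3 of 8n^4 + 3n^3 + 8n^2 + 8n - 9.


Read off the coefficient of n^3: 3


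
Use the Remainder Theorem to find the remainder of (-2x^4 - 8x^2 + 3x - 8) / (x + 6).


By the Remainder Theorem, the remainder equals p(-6):
  -2*(-6)^4 = -2592
  0*(-6)^3 = 0
  -8*(-6)^2 = -288
  3*(-6)^1 = -18
  constant: -8
Sum: -2592 + 0 - 288 - 18 - 8 = -2906


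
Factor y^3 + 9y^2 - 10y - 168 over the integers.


Try integer roots (divisors of -168). y=-6: p(-6)=0.
Divide out (y + 6): quotient is y^2 + 3y - 28.
Factor the quadratic: (y - 4)(y + 7)
Result: (y + 6)(y - 4)(y + 7)


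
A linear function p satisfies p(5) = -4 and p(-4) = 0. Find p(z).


p(z) = mz + b. Using p(5)=-4, p(-4)=0:
m = (-4)/(5 + 4) = -4/9 = -4/9
b = -4 - m*(5) = -4 + 20/9 = -16/9
p(z) = -(4/9)z - (16/9)


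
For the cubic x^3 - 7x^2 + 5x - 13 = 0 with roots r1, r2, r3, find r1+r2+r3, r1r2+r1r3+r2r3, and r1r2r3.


Monic cubic x^3+bx^2+cx+d=0: sum=-b, pairwise sum=c, product=-d.
b=-7, c=5, d=-13
r1+r2+r3 = 7
r1r2+r1r3+r2r3 = 5
r1r2r3 = 13


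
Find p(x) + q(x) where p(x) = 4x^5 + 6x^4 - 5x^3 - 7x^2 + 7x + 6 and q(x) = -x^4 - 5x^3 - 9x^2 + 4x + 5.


Align terms by degree and add:
  4x^5 + 6x^4 - 5x^3 - 7x^2 + 7x + 6
  -x^4 - 5x^3 - 9x^2 + 4x + 5
= 4x^5 + 5x^4 - 10x^3 - 16x^2 + 11x + 11


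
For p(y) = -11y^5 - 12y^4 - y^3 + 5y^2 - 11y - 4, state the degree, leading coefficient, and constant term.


Highest power of y is 5, with coefficient -11. Constant term is -4.
Degree = 5, leading coefficient = -11, constant term = -4


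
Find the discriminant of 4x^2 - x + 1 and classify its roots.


D = b^2 - 4ac = (-1)^2 - 4(4)(1) = 1 - 16 = -15
Since D < 0: two complex conjugate roots (no real roots)


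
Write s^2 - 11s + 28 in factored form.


Roots satisfy r1 + r2 = -b/a = 11 and r1*r2 = c/a = 28.
So r1 = 4, r2 = 7.
s^2 - 11s + 28 = (s - r1)(s - r2) = (s - 4)(s - 7)


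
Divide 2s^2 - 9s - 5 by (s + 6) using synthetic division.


Synthetic division with c = -6. Coefficients: 2, -9, -5
Bring down 2.
  2 * -6 = -12; -12 - 9 = -21
  -21 * -6 = 126; 126 - 5 = 121
Quotient: 2s - 21, Remainder: 121


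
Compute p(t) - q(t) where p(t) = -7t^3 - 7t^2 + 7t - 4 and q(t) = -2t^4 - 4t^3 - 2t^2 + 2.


Distribute the minus sign:
  (-7t^3 - 7t^2 + 7t - 4)
- (-2t^4 - 4t^3 - 2t^2 + 2)
Negate second polynomial: 2t^4 + 4t^3 + 2t^2 - 2
Add: 2t^4 - 3t^3 - 5t^2 + 7t - 6


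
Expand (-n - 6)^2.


Expand (-n - 6)^2 by repeated multiplication:
= n^2 + 12n + 36


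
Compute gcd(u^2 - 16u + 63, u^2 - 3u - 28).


Factor each:
  u^2 - 16u + 63 = (u - 7)(u - 9)
  u^2 - 3u - 28 = (u - 7)(u + 4)
Common monic factor: u - 7


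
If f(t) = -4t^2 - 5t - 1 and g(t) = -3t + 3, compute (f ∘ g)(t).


Substitute g(t) into f:
f(g(t)) = -4*(-3t + 3)^2 + (-5)*(-3t + 3) + (-1)
(-3t + 3)^2 = 9t^2 - 18t + 9
Expand and combine: -36t^2 + 87t - 52


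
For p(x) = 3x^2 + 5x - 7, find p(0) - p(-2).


p(0) = -7
p(-2) = -5
p(0) - p(-2) = -7 + 5 = -2


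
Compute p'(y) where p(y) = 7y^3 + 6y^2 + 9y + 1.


Apply the power rule term by term:
  d/dy(7y^3) = 21y^2
  d/dy(6y^2) = 12y
  d/dy(9y) = 9
  d/dy(1) = 0
p'(y) = 21y^2 + 12y + 9


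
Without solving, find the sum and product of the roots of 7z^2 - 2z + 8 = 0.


For az^2+bz+c=0: sum = -b/a, product = c/a.
a=7, b=-2, c=8
Sum = -(-2)/7 = 2/7
Product = (8)/7 = 8/7


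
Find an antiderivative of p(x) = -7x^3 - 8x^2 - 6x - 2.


Reverse power rule on each term:
  ∫ -7x^3 dx = -(7/4)x^4
  ∫ -8x^2 dx = -(8/3)x^3
  ∫ -6x dx = -3x^2
  ∫ -2 dx = -2x
F(x) = -(7/4)x^4 - (8/3)x^3 - 3x^2 - 2x + C


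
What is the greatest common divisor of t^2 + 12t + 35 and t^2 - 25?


Factor each:
  t^2 + 12t + 35 = (t + 5)(t + 7)
  t^2 - 25 = (t + 5)(t - 5)
Common monic factor: t + 5


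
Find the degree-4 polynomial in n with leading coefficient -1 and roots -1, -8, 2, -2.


p(n) = -(n + 1)(n + 8)(n - 2)(n + 2)
Expand: -n^4 - 9n^3 - 4n^2 + 36n + 32


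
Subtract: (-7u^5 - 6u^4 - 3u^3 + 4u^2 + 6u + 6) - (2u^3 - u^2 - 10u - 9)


Distribute the minus sign:
  (-7u^5 - 6u^4 - 3u^3 + 4u^2 + 6u + 6)
- (2u^3 - u^2 - 10u - 9)
Negate second polynomial: -2u^3 + u^2 + 10u + 9
Add: -7u^5 - 6u^4 - 5u^3 + 5u^2 + 16u + 15


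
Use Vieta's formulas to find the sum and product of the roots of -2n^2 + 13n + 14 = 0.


For an^2+bn+c=0: sum = -b/a, product = c/a.
a=-2, b=13, c=14
Sum = -(13)/-2 = 13/2
Product = (14)/-2 = -7


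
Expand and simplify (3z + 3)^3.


Expand (3z + 3)^3 by repeated multiplication:
  (3z + 3)^2 = 9z^2 + 18z + 9
= 27z^3 + 81z^2 + 81z + 27


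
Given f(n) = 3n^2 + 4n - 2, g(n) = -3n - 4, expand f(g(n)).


Substitute g(n) into f:
f(g(n)) = 3*(-3n - 4)^2 + 4*(-3n - 4) + (-2)
(-3n - 4)^2 = 9n^2 + 24n + 16
Expand and combine: 27n^2 + 60n + 30


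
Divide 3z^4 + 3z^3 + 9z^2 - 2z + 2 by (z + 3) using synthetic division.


Synthetic division with c = -3. Coefficients: 3, 3, 9, -2, 2
Bring down 3.
  3 * -3 = -9; -9 + 3 = -6
  -6 * -3 = 18; 18 + 9 = 27
  27 * -3 = -81; -81 - 2 = -83
  -83 * -3 = 249; 249 + 2 = 251
Quotient: 3z^3 - 6z^2 + 27z - 83, Remainder: 251


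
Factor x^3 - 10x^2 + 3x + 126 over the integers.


Try integer roots (divisors of 126). x=6: p(6)=0.
Divide out (x - 6): quotient is x^2 - 4x - 21.
Factor the quadratic: (x + 3)(x - 7)
Result: (x - 6)(x + 3)(x - 7)


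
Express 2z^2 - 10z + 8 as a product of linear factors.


Roots satisfy r1 + r2 = -b/a = 5 and r1*r2 = c/a = 4.
So r1 = 1, r2 = 4.
2z^2 - 10z + 8 = 2(z - r1)(z - r2) = 2(z - 1)(z - 4)


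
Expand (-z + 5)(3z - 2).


Distribute each term of the first polynomial:
  (-z)(3z - 2) = -3z^2 + 2z
  (5)(3z - 2) = 15z - 10
Sum: -3z^2 + 17z - 10


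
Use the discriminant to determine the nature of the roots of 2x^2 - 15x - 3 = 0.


D = b^2 - 4ac = (-15)^2 - 4(2)(-3) = 225 + 24 = 249
Since D > 0: two distinct irrational roots


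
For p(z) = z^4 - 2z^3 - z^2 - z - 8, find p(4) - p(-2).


p(4) = 100
p(-2) = 22
p(4) - p(-2) = 100 - 22 = 78


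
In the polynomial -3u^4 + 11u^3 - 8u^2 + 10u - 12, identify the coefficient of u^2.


Read off the coefficient of u^2: -8


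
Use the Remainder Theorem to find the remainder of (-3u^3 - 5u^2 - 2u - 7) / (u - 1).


By the Remainder Theorem, the remainder equals p(1):
  -3*(1)^3 = -3
  -5*(1)^2 = -5
  -2*(1)^1 = -2
  constant: -7
Sum: -3 - 5 - 2 - 7 = -17


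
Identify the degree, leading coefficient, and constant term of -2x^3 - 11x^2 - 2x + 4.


Highest power of x is 3, with coefficient -2. Constant term is 4.
Degree = 3, leading coefficient = -2, constant term = 4


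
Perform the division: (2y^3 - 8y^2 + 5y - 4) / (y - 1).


(2y^3 - 8y^2 + 5y - 4) / (y - 1)
Step 1: 2y^2 * (y - 1) = 2y^3 - 2y^2; subtract.
Step 2: -6y * (y - 1) = -6y^2 + 6y; subtract.
Step 3: -1 * (y - 1) = -y + 1; subtract.
Quotient: 2y^2 - 6y - 1, Remainder: -5


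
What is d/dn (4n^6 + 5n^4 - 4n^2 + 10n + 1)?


Apply the power rule term by term:
  d/dn(4n^6) = 24n^5
  d/dn(5n^4) = 20n^3
  d/dn(-4n^2) = -8n
  d/dn(10n) = 10
  d/dn(1) = 0
p'(n) = 24n^5 + 20n^3 - 8n + 10


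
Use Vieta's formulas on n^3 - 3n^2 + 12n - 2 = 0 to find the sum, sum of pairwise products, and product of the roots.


Monic cubic n^3+bn^2+cn+d=0: sum=-b, pairwise sum=c, product=-d.
b=-3, c=12, d=-2
r1+r2+r3 = 3
r1r2+r1r3+r2r3 = 12
r1r2r3 = 2


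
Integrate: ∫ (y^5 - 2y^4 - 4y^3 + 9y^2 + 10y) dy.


Reverse power rule on each term:
  ∫ y^5 dy = (1/6)y^6
  ∫ -2y^4 dy = -(2/5)y^5
  ∫ -4y^3 dy = -y^4
  ∫ 9y^2 dy = 3y^3
  ∫ 10y dy = 5y^2
F(y) = (1/6)y^6 - (2/5)y^5 - y^4 + 3y^3 + 5y^2 + C


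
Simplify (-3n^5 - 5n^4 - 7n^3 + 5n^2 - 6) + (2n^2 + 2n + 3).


Align terms by degree and add:
  -3n^5 - 5n^4 - 7n^3 + 5n^2 - 6
+ 2n^2 + 2n + 3
= -3n^5 - 5n^4 - 7n^3 + 7n^2 + 2n - 3


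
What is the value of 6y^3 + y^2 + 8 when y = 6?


Using direct substitution:
  6 * (6)^3 = 1296
  1 * (6)^2 = 36
  0 * (6)^1 = 0
  constant: 8
Sum = 1296 + 36 + 0 + 8 = 1340


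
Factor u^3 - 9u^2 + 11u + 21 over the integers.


Try integer roots (divisors of 21). u=3: p(3)=0.
Divide out (u - 3): quotient is u^2 - 6u - 7.
Factor the quadratic: (u + 1)(u - 7)
Result: (u - 3)(u + 1)(u - 7)


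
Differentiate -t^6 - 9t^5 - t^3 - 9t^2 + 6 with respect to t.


Apply the power rule term by term:
  d/dt(-t^6) = -6t^5
  d/dt(-9t^5) = -45t^4
  d/dt(-t^3) = -3t^2
  d/dt(-9t^2) = -18t
  d/dt(6) = 0
p'(t) = -6t^5 - 45t^4 - 3t^2 - 18t


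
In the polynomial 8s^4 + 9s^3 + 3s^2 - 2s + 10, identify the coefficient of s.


Read off the coefficient of s: -2


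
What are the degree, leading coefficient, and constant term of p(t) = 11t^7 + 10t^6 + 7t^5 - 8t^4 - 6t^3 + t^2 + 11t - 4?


Highest power of t is 7, with coefficient 11. Constant term is -4.
Degree = 7, leading coefficient = 11, constant term = -4


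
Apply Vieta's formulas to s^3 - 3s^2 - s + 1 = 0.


Monic cubic s^3+bs^2+cs+d=0: sum=-b, pairwise sum=c, product=-d.
b=-3, c=-1, d=1
r1+r2+r3 = 3
r1r2+r1r3+r2r3 = -1
r1r2r3 = -1


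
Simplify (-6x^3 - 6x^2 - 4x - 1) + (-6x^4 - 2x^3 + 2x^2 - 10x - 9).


Align terms by degree and add:
  -6x^3 - 6x^2 - 4x - 1
  -6x^4 - 2x^3 + 2x^2 - 10x - 9
= -6x^4 - 8x^3 - 4x^2 - 14x - 10


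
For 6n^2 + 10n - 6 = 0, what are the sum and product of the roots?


For an^2+bn+c=0: sum = -b/a, product = c/a.
a=6, b=10, c=-6
Sum = -(10)/6 = -5/3
Product = (-6)/6 = -1


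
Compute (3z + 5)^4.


Expand (3z + 5)^4 by repeated multiplication:
  (3z + 5)^2 = 9z^2 + 30z + 25
  (3z + 5)^3 = 27z^3 + 135z^2 + 225z + 125
= 81z^4 + 540z^3 + 1350z^2 + 1500z + 625


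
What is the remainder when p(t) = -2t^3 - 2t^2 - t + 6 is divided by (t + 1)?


By the Remainder Theorem, the remainder equals p(-1):
  -2*(-1)^3 = 2
  -2*(-1)^2 = -2
  -1*(-1)^1 = 1
  constant: 6
Sum: 2 - 2 + 1 + 6 = 7


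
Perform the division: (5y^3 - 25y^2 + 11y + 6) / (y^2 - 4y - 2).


(5y^3 - 25y^2 + 11y + 6) / (y^2 - 4y - 2)
Step 1: 5y * (y^2 - 4y - 2) = 5y^3 - 20y^2 - 10y; subtract.
Step 2: -5 * (y^2 - 4y - 2) = -5y^2 + 20y + 10; subtract.
Quotient: 5y - 5, Remainder: y - 4


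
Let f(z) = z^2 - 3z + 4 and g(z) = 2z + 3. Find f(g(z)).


Substitute g(z) into f:
f(g(z)) = 1*(2z + 3)^2 + (-3)*(2z + 3) + 4
(2z + 3)^2 = 4z^2 + 12z + 9
Expand and combine: 4z^2 + 6z + 4


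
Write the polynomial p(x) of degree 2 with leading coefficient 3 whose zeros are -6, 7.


p(x) = 3(x + 6)(x - 7)
Expand: 3x^2 - 3x - 126


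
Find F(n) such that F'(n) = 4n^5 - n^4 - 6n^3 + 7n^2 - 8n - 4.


Reverse power rule on each term:
  ∫ 4n^5 dn = (2/3)n^6
  ∫ -n^4 dn = -(1/5)n^5
  ∫ -6n^3 dn = -(3/2)n^4
  ∫ 7n^2 dn = (7/3)n^3
  ∫ -8n dn = -4n^2
  ∫ -4 dn = -4n
F(n) = (2/3)n^6 - (1/5)n^5 - (3/2)n^4 + (7/3)n^3 - 4n^2 - 4n + C


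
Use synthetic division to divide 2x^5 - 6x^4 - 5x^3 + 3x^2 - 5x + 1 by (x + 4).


Synthetic division with c = -4. Coefficients: 2, -6, -5, 3, -5, 1
Bring down 2.
  2 * -4 = -8; -8 - 6 = -14
  -14 * -4 = 56; 56 - 5 = 51
  51 * -4 = -204; -204 + 3 = -201
  -201 * -4 = 804; 804 - 5 = 799
  799 * -4 = -3196; -3196 + 1 = -3195
Quotient: 2x^4 - 14x^3 + 51x^2 - 201x + 799, Remainder: -3195


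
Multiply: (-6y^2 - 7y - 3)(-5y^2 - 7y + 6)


Distribute each term of the first polynomial:
  (-6y^2)(-5y^2 - 7y + 6) = 30y^4 + 42y^3 - 36y^2
  (-7y)(-5y^2 - 7y + 6) = 35y^3 + 49y^2 - 42y
  (-3)(-5y^2 - 7y + 6) = 15y^2 + 21y - 18
Sum: 30y^4 + 77y^3 + 28y^2 - 21y - 18


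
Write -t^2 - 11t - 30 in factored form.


Roots satisfy r1 + r2 = -b/a = -11 and r1*r2 = c/a = 30.
So r1 = -5, r2 = -6.
-t^2 - 11t - 30 = -(t - r1)(t - r2) = -(t + 5)(t + 6)
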